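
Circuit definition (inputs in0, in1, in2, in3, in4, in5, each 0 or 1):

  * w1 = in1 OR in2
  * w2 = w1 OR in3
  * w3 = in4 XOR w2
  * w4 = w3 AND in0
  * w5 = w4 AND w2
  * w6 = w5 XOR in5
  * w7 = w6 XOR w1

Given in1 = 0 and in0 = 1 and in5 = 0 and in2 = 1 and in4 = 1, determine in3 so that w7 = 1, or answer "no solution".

in3=1

Check with in1 = 0 and in0 = 1 and in5 = 0 and in2 = 1 and in4 = 1 and in3=1:
w1 = in1 OR in2 = 0 OR 1 = 1
w2 = w1 OR in3 = 1 OR 1 = 1
w3 = in4 XOR w2 = 1 XOR 1 = 0
w4 = w3 AND in0 = 0 AND 1 = 0
w5 = w4 AND w2 = 0 AND 1 = 0
w6 = w5 XOR in5 = 0 XOR 0 = 0
w7 = w6 XOR w1 = 0 XOR 1 = 1
So w7 = 1.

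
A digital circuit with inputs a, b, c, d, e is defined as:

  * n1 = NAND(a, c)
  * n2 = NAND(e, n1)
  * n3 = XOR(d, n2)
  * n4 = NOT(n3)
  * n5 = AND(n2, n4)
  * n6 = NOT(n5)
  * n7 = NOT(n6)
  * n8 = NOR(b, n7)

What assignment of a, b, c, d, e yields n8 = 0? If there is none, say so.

n8 = NOR(b, n7) must be 0, so at least one of b, n7 is 1.
Check with a=1 b=1 c=1 d=0 e=0:
n1 = NAND(a, c) = NAND(1, 1) = 0
n2 = NAND(e, n1) = NAND(0, 0) = 1
n3 = XOR(d, n2) = XOR(0, 1) = 1
n4 = NOT(n3) = NOT 1 = 0
n5 = AND(n2, n4) = AND(1, 0) = 0
n6 = NOT(n5) = NOT 0 = 1
n7 = NOT(n6) = NOT 1 = 0
n8 = NOR(b, n7) = NOR(1, 0) = 0
So n8 = 0 as required.

a=1 b=1 c=1 d=0 e=0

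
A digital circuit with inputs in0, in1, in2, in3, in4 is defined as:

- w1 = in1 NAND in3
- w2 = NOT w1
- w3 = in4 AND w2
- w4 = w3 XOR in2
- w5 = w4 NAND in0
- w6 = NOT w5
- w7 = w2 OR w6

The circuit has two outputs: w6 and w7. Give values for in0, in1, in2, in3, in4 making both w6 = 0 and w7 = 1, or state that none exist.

Check with in0=1, in1=1, in2=0, in3=1, in4=0:
w1 = in1 NAND in3 = 1 NAND 1 = 0
w2 = NOT w1 = NOT 0 = 1
w3 = in4 AND w2 = 0 AND 1 = 0
w4 = w3 XOR in2 = 0 XOR 0 = 0
w5 = w4 NAND in0 = 0 NAND 1 = 1
w6 = NOT w5 = NOT 1 = 0
w7 = w2 OR w6 = 1 OR 0 = 1
So w6 = 0 and w7 = 1.

in0=1, in1=1, in2=0, in3=1, in4=0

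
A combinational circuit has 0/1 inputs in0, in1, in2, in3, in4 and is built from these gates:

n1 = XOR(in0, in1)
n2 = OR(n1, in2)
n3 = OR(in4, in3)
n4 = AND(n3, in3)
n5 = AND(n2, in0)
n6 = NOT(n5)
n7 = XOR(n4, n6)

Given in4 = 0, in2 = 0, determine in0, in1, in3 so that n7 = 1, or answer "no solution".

n7 = XOR(n4, n6) must be 1, so n4 and n6 differ.
Check with in4 = 0, in2 = 0 and in0=1, in1=1, in3=0:
n1 = XOR(in0, in1) = XOR(1, 1) = 0
n2 = OR(n1, in2) = OR(0, 0) = 0
n3 = OR(in4, in3) = OR(0, 0) = 0
n4 = AND(n3, in3) = AND(0, 0) = 0
n5 = AND(n2, in0) = AND(0, 1) = 0
n6 = NOT(n5) = NOT 0 = 1
n7 = XOR(n4, n6) = XOR(0, 1) = 1
So n7 = 1.

in0=1 in1=1 in3=0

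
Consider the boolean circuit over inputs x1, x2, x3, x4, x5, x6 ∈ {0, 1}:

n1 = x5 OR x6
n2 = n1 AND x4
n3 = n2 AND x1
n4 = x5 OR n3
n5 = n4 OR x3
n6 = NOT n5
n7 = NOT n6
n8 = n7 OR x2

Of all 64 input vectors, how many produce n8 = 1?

n8 = n7 OR x2 must be 1, so at least one of n7, x2 is 1.
Enumerating the 64 input combinations, 57 give n8 = 1 and 7 give n8 = 0.

57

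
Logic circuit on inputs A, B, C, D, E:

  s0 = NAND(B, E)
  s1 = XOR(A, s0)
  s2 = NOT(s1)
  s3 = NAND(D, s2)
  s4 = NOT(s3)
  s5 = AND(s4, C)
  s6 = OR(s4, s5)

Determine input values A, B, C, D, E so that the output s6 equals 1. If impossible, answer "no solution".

A=1, B=1, C=1, D=1, E=0

s6 = OR(s4, s5) must be 1, so at least one of s4, s5 is 1.
Check with A=1, B=1, C=1, D=1, E=0:
s0 = NAND(B, E) = NAND(1, 0) = 1
s1 = XOR(A, s0) = XOR(1, 1) = 0
s2 = NOT(s1) = NOT 0 = 1
s3 = NAND(D, s2) = NAND(1, 1) = 0
s4 = NOT(s3) = NOT 0 = 1
s5 = AND(s4, C) = AND(1, 1) = 1
s6 = OR(s4, s5) = OR(1, 1) = 1
So s6 = 1 as required.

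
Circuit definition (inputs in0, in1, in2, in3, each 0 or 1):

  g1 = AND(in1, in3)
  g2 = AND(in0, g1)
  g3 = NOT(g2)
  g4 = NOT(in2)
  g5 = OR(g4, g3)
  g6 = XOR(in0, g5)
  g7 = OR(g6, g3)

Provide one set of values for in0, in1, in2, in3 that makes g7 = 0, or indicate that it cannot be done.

in0=1, in1=1, in2=0, in3=1

Check with in0=1, in1=1, in2=0, in3=1:
g1 = AND(in1, in3) = AND(1, 1) = 1
g2 = AND(in0, g1) = AND(1, 1) = 1
g3 = NOT(g2) = NOT 1 = 0
g4 = NOT(in2) = NOT 0 = 1
g5 = OR(g4, g3) = OR(1, 0) = 1
g6 = XOR(in0, g5) = XOR(1, 1) = 0
g7 = OR(g6, g3) = OR(0, 0) = 0
So g7 = 0 as required.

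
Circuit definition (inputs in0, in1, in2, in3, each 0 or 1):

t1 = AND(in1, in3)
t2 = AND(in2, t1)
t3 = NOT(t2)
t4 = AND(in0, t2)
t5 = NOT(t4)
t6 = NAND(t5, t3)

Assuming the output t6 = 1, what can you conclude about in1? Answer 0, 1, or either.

t6 = NAND(t5, t3) must be 1, so at least one of t5, t3 is 0.
Every assignment with t6 = 1 has in1 = 1; there are 2 such assignment(s).
  in0=0, in1=1, in2=1, in3=1
  in0=1, in1=1, in2=1, in3=1

1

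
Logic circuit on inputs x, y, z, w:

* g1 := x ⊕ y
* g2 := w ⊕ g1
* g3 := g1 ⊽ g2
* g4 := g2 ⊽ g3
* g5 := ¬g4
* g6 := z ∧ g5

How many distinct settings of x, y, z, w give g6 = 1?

g6 = z ∧ g5 must be 1, so both z = 1 and g5 = 1.
Satisfying assignments:
  x=0, y=0, z=1, w=0
  x=0, y=0, z=1, w=1
  x=0, y=1, z=1, w=0
  x=1, y=0, z=1, w=0
  x=1, y=1, z=1, w=0
  x=1, y=1, z=1, w=1

6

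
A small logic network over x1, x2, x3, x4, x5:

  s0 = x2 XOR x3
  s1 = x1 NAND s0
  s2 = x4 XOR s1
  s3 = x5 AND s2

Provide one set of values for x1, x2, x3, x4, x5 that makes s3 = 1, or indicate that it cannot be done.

x1=0, x2=1, x3=0, x4=0, x5=1

s3 = x5 AND s2 must be 1, so both x5 = 1 and s2 = 1.
s2 = x4 XOR s1 must be 1, so x4 and s1 differ.
Check with x1=0, x2=1, x3=0, x4=0, x5=1:
s0 = x2 XOR x3 = 1 XOR 0 = 1
s1 = x1 NAND s0 = 0 NAND 1 = 1
s2 = x4 XOR s1 = 0 XOR 1 = 1
s3 = x5 AND s2 = 1 AND 1 = 1
So s3 = 1 as required.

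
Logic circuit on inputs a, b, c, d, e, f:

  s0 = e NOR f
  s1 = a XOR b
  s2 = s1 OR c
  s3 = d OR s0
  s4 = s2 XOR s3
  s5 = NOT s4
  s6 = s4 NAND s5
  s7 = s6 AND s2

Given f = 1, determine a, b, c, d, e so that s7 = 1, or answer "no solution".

Check with f = 1 and a=1, b=0, c=1, d=0, e=0:
s0 = e NOR f = 0 NOR 1 = 0
s1 = a XOR b = 1 XOR 0 = 1
s2 = s1 OR c = 1 OR 1 = 1
s3 = d OR s0 = 0 OR 0 = 0
s4 = s2 XOR s3 = 1 XOR 0 = 1
s5 = NOT s4 = NOT 1 = 0
s6 = s4 NAND s5 = 1 NAND 0 = 1
s7 = s6 AND s2 = 1 AND 1 = 1
So s7 = 1.

a=1, b=0, c=1, d=0, e=0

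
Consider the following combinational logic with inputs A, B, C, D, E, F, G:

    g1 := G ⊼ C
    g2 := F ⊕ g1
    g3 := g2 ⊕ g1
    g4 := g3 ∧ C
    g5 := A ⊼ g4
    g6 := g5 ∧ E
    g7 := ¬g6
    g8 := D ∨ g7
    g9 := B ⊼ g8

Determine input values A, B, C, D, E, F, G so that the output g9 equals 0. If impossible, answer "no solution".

g9 = B ⊼ g8 must be 0, so both B = 1 and g8 = 1.
g8 = D ∨ g7 must be 1, so at least one of D, g7 is 1.
Check with A=0, B=1, C=1, D=1, E=1, F=1, G=1:
g1 = G ⊼ C = 1 ⊼ 1 = 0
g2 = F ⊕ g1 = 1 ⊕ 0 = 1
g3 = g2 ⊕ g1 = 1 ⊕ 0 = 1
g4 = g3 ∧ C = 1 ∧ 1 = 1
g5 = A ⊼ g4 = 0 ⊼ 1 = 1
g6 = g5 ∧ E = 1 ∧ 1 = 1
g7 = ¬g6 = ¬1 = 0
g8 = D ∨ g7 = 1 ∨ 0 = 1
g9 = B ⊼ g8 = 1 ⊼ 1 = 0
So g9 = 0 as required.

A=0, B=1, C=1, D=1, E=1, F=1, G=1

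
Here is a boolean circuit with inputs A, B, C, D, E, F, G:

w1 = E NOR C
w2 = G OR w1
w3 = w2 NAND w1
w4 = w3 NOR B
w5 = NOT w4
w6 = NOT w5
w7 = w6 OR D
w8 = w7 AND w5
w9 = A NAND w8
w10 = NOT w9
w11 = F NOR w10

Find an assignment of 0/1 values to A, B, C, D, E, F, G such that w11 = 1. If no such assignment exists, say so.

w11 = F NOR w10 must be 1, so both F = 0 and w10 = 0.
Check with A=0 B=0 C=1 D=1 E=0 F=0 G=0:
w1 = E NOR C = 0 NOR 1 = 0
w2 = G OR w1 = 0 OR 0 = 0
w3 = w2 NAND w1 = 0 NAND 0 = 1
w4 = w3 NOR B = 1 NOR 0 = 0
w5 = NOT w4 = NOT 0 = 1
w6 = NOT w5 = NOT 1 = 0
w7 = w6 OR D = 0 OR 1 = 1
w8 = w7 AND w5 = 1 AND 1 = 1
w9 = A NAND w8 = 0 NAND 1 = 1
w10 = NOT w9 = NOT 1 = 0
w11 = F NOR w10 = 0 NOR 0 = 1
So w11 = 1 as required.

A=0 B=0 C=1 D=1 E=0 F=0 G=0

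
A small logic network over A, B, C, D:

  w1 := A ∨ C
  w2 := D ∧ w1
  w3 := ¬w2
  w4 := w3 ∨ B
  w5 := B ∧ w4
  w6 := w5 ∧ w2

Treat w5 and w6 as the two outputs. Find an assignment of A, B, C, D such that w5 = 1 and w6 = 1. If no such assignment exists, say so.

A=1 B=1 C=1 D=1

Check with A=1 B=1 C=1 D=1:
w1 = A ∨ C = 1 ∨ 1 = 1
w2 = D ∧ w1 = 1 ∧ 1 = 1
w3 = ¬w2 = ¬1 = 0
w4 = w3 ∨ B = 0 ∨ 1 = 1
w5 = B ∧ w4 = 1 ∧ 1 = 1
w6 = w5 ∧ w2 = 1 ∧ 1 = 1
So w5 = 1 and w6 = 1.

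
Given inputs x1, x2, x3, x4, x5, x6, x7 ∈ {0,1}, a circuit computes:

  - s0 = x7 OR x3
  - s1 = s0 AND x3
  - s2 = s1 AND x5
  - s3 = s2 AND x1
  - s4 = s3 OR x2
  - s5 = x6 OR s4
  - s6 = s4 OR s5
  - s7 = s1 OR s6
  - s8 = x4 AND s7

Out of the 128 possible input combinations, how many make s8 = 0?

72

s8 = x4 AND s7 must be 0, so at least one of x4, s7 is 0.
Enumerating the 128 input combinations, 72 give s8 = 0 and 56 give s8 = 1.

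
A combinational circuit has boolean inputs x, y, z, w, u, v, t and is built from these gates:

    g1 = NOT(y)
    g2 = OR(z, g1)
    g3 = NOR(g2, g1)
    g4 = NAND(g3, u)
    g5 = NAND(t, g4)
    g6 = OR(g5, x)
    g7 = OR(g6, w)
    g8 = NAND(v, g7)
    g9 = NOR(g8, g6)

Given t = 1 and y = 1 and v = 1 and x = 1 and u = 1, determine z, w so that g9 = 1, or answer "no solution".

no solution exists

With t = 1 and y = 1 and v = 1 and x = 1 and u = 1 fixed, none of the 4 settings of z, w give g9 = 1.
For example, with z=0, w=1:
g1 = NOT(y) = NOT 1 = 0
g2 = OR(z, g1) = OR(0, 0) = 0
g3 = NOR(g2, g1) = NOR(0, 0) = 1
g4 = NAND(g3, u) = NAND(1, 1) = 0
g5 = NAND(t, g4) = NAND(1, 0) = 1
g6 = OR(g5, x) = OR(1, 1) = 1
g7 = OR(g6, w) = OR(1, 1) = 1
g8 = NAND(v, g7) = NAND(1, 1) = 0
g9 = NOR(g8, g6) = NOR(0, 1) = 0
giving g9 = 0 ≠ 1.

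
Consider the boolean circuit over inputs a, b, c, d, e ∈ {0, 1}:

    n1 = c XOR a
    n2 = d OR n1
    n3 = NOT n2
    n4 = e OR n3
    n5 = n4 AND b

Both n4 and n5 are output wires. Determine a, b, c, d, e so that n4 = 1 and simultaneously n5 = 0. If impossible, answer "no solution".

Check with a=0, b=0, c=0, d=0, e=0:
n1 = c XOR a = 0 XOR 0 = 0
n2 = d OR n1 = 0 OR 0 = 0
n3 = NOT n2 = NOT 0 = 1
n4 = e OR n3 = 0 OR 1 = 1
n5 = n4 AND b = 1 AND 0 = 0
So n4 = 1 and n5 = 0.

a=0, b=0, c=0, d=0, e=0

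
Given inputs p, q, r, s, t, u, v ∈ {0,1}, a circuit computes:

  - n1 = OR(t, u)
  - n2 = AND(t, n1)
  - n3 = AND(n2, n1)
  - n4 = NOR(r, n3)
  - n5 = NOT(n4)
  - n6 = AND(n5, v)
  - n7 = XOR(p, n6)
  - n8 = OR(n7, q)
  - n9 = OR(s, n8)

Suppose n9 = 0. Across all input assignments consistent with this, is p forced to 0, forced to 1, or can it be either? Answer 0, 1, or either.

Both values of p occur among assignments with n9 = 0:
  p=0: p=0, q=0, r=0, s=0, t=0, u=0, v=0
  p=1: p=1, q=0, r=0, s=0, t=1, u=0, v=1

either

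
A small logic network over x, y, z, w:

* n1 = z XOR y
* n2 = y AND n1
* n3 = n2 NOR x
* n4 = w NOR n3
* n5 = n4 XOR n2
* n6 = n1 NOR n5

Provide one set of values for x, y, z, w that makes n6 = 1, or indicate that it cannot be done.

x=0, y=1, z=1, w=0

n6 = n1 NOR n5 must be 1, so both n1 = 0 and n5 = 0.
n1 = z XOR y must be 0, so z and y are equal.
Check with x=0, y=1, z=1, w=0:
n1 = z XOR y = 1 XOR 1 = 0
n2 = y AND n1 = 1 AND 0 = 0
n3 = n2 NOR x = 0 NOR 0 = 1
n4 = w NOR n3 = 0 NOR 1 = 0
n5 = n4 XOR n2 = 0 XOR 0 = 0
n6 = n1 NOR n5 = 0 NOR 0 = 1
So n6 = 1 as required.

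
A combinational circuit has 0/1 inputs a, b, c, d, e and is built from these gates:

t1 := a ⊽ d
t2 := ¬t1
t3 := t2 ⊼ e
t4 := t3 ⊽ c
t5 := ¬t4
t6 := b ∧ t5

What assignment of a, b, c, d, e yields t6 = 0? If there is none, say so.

Check with a=1, b=0, c=1, d=0, e=0:
t1 = a ⊽ d = 1 ⊽ 0 = 0
t2 = ¬t1 = ¬0 = 1
t3 = t2 ⊼ e = 1 ⊼ 0 = 1
t4 = t3 ⊽ c = 1 ⊽ 1 = 0
t5 = ¬t4 = ¬0 = 1
t6 = b ∧ t5 = 0 ∧ 1 = 0
So t6 = 0 as required.

a=1, b=0, c=1, d=0, e=0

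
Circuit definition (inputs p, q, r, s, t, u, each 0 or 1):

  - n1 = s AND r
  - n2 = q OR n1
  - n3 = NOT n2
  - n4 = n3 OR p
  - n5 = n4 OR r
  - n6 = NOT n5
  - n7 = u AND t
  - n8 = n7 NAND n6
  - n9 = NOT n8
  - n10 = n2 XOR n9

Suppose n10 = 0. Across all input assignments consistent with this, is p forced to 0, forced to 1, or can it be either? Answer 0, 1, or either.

Both values of p occur among assignments with n10 = 0:
  p=0: p=0, q=0, r=0, s=0, t=0, u=0
  p=1: p=1, q=0, r=0, s=0, t=0, u=0

either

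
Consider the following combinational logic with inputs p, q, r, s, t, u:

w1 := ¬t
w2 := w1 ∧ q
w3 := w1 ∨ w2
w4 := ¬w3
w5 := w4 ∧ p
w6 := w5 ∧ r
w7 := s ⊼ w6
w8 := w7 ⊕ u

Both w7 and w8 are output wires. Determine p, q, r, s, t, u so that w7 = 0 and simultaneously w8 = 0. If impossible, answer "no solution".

p=1, q=0, r=1, s=1, t=1, u=0

Check with p=1, q=0, r=1, s=1, t=1, u=0:
w1 = ¬t = ¬1 = 0
w2 = w1 ∧ q = 0 ∧ 0 = 0
w3 = w1 ∨ w2 = 0 ∨ 0 = 0
w4 = ¬w3 = ¬0 = 1
w5 = w4 ∧ p = 1 ∧ 1 = 1
w6 = w5 ∧ r = 1 ∧ 1 = 1
w7 = s ⊼ w6 = 1 ⊼ 1 = 0
w8 = w7 ⊕ u = 0 ⊕ 0 = 0
So w7 = 0 and w8 = 0.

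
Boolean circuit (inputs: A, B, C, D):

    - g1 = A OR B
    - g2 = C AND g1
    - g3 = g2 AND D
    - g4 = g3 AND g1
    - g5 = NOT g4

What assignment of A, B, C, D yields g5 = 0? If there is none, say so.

A=1, B=0, C=1, D=1

Check with A=1, B=0, C=1, D=1:
g1 = A OR B = 1 OR 0 = 1
g2 = C AND g1 = 1 AND 1 = 1
g3 = g2 AND D = 1 AND 1 = 1
g4 = g3 AND g1 = 1 AND 1 = 1
g5 = NOT g4 = NOT 1 = 0
So g5 = 0 as required.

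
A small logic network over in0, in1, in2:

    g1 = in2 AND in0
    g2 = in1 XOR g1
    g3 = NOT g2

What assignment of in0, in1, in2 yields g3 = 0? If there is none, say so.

Check with in0=1, in1=1, in2=0:
g1 = in2 AND in0 = 0 AND 1 = 0
g2 = in1 XOR g1 = 1 XOR 0 = 1
g3 = NOT g2 = NOT 1 = 0
So g3 = 0 as required.

in0=1, in1=1, in2=0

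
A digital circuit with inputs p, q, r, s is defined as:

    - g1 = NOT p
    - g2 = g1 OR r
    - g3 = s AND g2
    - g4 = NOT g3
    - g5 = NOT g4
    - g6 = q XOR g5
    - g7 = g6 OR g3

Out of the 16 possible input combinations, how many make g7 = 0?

5

g7 = g6 OR g3 must be 0, so both g6 = 0 and g3 = 0.
g6 = q XOR g5 must be 0, so q and g5 are equal.
g3 = s AND g2 must be 0, so at least one of s, g2 is 0.
Satisfying assignments:
  p=0, q=0, r=0, s=0
  p=0, q=0, r=1, s=0
  p=1, q=0, r=0, s=0
  p=1, q=0, r=0, s=1
  p=1, q=0, r=1, s=0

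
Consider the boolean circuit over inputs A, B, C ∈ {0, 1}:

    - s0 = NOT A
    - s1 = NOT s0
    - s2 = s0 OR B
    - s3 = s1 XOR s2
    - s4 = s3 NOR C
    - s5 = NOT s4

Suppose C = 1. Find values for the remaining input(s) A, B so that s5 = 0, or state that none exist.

no solution exists

With C = 1 fixed, none of the 4 settings of A, B give s5 = 0.
For example, with A=1, B=0:
s0 = NOT A = NOT 1 = 0
s1 = NOT s0 = NOT 0 = 1
s2 = s0 OR B = 0 OR 0 = 0
s3 = s1 XOR s2 = 1 XOR 0 = 1
s4 = s3 NOR C = 1 NOR 1 = 0
s5 = NOT s4 = NOT 0 = 1
giving s5 = 1 ≠ 0.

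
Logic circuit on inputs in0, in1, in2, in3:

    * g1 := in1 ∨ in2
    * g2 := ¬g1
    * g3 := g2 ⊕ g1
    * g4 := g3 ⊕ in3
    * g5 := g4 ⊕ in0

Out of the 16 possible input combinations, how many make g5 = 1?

8

g5 = g4 ⊕ in0 must be 1, so g4 and in0 differ.
Enumerating the 16 input combinations, 8 give g5 = 1 and 8 give g5 = 0.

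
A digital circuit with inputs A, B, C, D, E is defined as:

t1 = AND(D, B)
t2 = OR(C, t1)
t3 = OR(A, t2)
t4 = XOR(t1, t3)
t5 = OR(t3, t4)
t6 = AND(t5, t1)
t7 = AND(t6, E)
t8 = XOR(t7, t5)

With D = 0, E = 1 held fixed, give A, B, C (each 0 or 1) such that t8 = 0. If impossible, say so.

A=0, B=1, C=0

Check with D = 0, E = 1 and A=0, B=1, C=0:
t1 = AND(D, B) = AND(0, 1) = 0
t2 = OR(C, t1) = OR(0, 0) = 0
t3 = OR(A, t2) = OR(0, 0) = 0
t4 = XOR(t1, t3) = XOR(0, 0) = 0
t5 = OR(t3, t4) = OR(0, 0) = 0
t6 = AND(t5, t1) = AND(0, 0) = 0
t7 = AND(t6, E) = AND(0, 1) = 0
t8 = XOR(t7, t5) = XOR(0, 0) = 0
So t8 = 0.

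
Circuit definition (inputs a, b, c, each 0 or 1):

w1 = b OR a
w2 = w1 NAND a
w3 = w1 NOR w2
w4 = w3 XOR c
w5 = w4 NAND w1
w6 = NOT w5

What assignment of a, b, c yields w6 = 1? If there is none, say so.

a=0, b=1, c=1

w6 = NOT w5 must be 1, so w5 = 0.
w5 = w4 NAND w1 must be 0, so both w4 = 1 and w1 = 1.
Check with a=0, b=1, c=1:
w1 = b OR a = 1 OR 0 = 1
w2 = w1 NAND a = 1 NAND 0 = 1
w3 = w1 NOR w2 = 1 NOR 1 = 0
w4 = w3 XOR c = 0 XOR 1 = 1
w5 = w4 NAND w1 = 1 NAND 1 = 0
w6 = NOT w5 = NOT 0 = 1
So w6 = 1 as required.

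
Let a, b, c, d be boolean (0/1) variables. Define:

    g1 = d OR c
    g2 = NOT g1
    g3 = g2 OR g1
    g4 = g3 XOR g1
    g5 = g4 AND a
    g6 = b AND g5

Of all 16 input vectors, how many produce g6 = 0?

15

g6 = b AND g5 must be 0, so at least one of b, g5 is 0.
Enumerating the 16 input combinations, 15 give g6 = 0 and 1 give g6 = 1.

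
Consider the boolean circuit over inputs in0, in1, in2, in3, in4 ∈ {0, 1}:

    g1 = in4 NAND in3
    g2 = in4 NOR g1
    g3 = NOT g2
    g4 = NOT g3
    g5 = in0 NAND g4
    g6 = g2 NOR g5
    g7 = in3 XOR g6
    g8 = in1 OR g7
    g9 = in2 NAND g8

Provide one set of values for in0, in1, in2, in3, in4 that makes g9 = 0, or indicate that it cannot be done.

in0=0, in1=0, in2=1, in3=1, in4=1

g9 = in2 NAND g8 must be 0, so both in2 = 1 and g8 = 1.
g8 = in1 OR g7 must be 1, so at least one of in1, g7 is 1.
Check with in0=0, in1=0, in2=1, in3=1, in4=1:
g1 = in4 NAND in3 = 1 NAND 1 = 0
g2 = in4 NOR g1 = 1 NOR 0 = 0
g3 = NOT g2 = NOT 0 = 1
g4 = NOT g3 = NOT 1 = 0
g5 = in0 NAND g4 = 0 NAND 0 = 1
g6 = g2 NOR g5 = 0 NOR 1 = 0
g7 = in3 XOR g6 = 1 XOR 0 = 1
g8 = in1 OR g7 = 0 OR 1 = 1
g9 = in2 NAND g8 = 1 NAND 1 = 0
So g9 = 0 as required.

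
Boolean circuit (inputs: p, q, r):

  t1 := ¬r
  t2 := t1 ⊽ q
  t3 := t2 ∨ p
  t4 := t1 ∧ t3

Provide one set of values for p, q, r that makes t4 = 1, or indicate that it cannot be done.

p=1, q=1, r=0

t4 = t1 ∧ t3 must be 1, so both t1 = 1 and t3 = 1.
t1 = ¬r must be 1, so r = 0.
t3 = t2 ∨ p must be 1, so at least one of t2, p is 1.
Check with p=1, q=1, r=0:
t1 = ¬r = ¬0 = 1
t2 = t1 ⊽ q = 1 ⊽ 1 = 0
t3 = t2 ∨ p = 0 ∨ 1 = 1
t4 = t1 ∧ t3 = 1 ∧ 1 = 1
So t4 = 1 as required.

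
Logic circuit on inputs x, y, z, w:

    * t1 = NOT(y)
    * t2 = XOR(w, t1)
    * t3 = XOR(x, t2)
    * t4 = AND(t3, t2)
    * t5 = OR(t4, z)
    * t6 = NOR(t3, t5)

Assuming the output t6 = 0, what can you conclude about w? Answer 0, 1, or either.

Both values of w occur among assignments with t6 = 0:
  w=0: x=0, y=0, z=0, w=0
  w=1: x=0, y=0, z=1, w=1

either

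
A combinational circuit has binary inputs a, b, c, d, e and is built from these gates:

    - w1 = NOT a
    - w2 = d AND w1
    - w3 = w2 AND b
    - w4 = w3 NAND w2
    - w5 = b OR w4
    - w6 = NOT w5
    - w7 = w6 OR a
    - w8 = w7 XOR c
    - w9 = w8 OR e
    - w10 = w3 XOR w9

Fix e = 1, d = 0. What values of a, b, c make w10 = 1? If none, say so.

w10 = w3 XOR w9 must be 1, so w3 and w9 differ.
Check with e = 1, d = 0 and a=1, b=0, c=1:
w1 = NOT a = NOT 1 = 0
w2 = d AND w1 = 0 AND 0 = 0
w3 = w2 AND b = 0 AND 0 = 0
w4 = w3 NAND w2 = 0 NAND 0 = 1
w5 = b OR w4 = 0 OR 1 = 1
w6 = NOT w5 = NOT 1 = 0
w7 = w6 OR a = 0 OR 1 = 1
w8 = w7 XOR c = 1 XOR 1 = 0
w9 = w8 OR e = 0 OR 1 = 1
w10 = w3 XOR w9 = 0 XOR 1 = 1
So w10 = 1.

a=1, b=0, c=1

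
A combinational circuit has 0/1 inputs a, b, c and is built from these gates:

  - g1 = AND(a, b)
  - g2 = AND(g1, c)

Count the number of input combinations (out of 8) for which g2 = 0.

g2 = AND(g1, c) must be 0, so at least one of g1, c is 0.
Enumerating the 8 input combinations, 7 give g2 = 0 and 1 give g2 = 1.

7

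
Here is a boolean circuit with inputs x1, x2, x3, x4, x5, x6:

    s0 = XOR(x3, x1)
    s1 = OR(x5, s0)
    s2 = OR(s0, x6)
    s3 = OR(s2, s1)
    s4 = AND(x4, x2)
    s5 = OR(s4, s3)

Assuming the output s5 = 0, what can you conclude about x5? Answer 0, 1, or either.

0

s5 = OR(s4, s3) must be 0, so both s4 = 0 and s3 = 0.
Every assignment with s5 = 0 has x5 = 0; there are 6 such assignment(s).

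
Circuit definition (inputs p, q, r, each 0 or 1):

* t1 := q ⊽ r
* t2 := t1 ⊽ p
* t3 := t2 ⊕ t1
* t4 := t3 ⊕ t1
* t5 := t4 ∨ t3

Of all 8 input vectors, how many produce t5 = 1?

t5 = t4 ∨ t3 must be 1, so at least one of t4, t3 is 1.
Enumerating the 8 input combinations, 5 give t5 = 1 and 3 give t5 = 0.

5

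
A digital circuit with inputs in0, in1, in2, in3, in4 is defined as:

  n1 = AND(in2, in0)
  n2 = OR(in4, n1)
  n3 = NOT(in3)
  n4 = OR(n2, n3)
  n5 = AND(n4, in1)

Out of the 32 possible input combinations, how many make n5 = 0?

19

n5 = AND(n4, in1) must be 0, so at least one of n4, in1 is 0.
Enumerating the 32 input combinations, 19 give n5 = 0 and 13 give n5 = 1.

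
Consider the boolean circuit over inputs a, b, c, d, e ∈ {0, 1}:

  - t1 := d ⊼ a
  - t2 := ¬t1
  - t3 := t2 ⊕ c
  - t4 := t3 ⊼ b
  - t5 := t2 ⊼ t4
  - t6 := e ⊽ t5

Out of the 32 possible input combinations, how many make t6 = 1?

t6 = e ⊽ t5 must be 1, so both e = 0 and t5 = 0.
t5 = t2 ⊼ t4 must be 0, so both t2 = 1 and t4 = 1.
t2 = ¬t1 must be 1, so t1 = 0.
Satisfying assignments:
  a=1, b=0, c=0, d=1, e=0
  a=1, b=0, c=1, d=1, e=0
  a=1, b=1, c=1, d=1, e=0

3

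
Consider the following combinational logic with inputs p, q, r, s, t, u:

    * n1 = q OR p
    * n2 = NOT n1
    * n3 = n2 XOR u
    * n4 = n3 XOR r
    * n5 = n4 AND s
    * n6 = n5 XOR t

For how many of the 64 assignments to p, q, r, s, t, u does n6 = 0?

32

n6 = n5 XOR t must be 0, so n5 and t are equal.
Enumerating the 64 input combinations, 32 give n6 = 0 and 32 give n6 = 1.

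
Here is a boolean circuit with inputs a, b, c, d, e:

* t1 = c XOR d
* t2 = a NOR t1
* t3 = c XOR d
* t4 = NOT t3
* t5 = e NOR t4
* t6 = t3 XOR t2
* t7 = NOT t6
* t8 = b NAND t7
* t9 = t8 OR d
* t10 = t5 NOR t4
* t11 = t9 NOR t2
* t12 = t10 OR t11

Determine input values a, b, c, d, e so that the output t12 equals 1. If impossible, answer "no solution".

a=1, b=0, c=1, d=0, e=1

t12 = t10 OR t11 must be 1, so at least one of t10, t11 is 1.
Check with a=1, b=0, c=1, d=0, e=1:
t1 = c XOR d = 1 XOR 0 = 1
t2 = a NOR t1 = 1 NOR 1 = 0
t3 = c XOR d = 1 XOR 0 = 1
t4 = NOT t3 = NOT 1 = 0
t5 = e NOR t4 = 1 NOR 0 = 0
t6 = t3 XOR t2 = 1 XOR 0 = 1
t7 = NOT t6 = NOT 1 = 0
t8 = b NAND t7 = 0 NAND 0 = 1
t9 = t8 OR d = 1 OR 0 = 1
t10 = t5 NOR t4 = 0 NOR 0 = 1
t11 = t9 NOR t2 = 1 NOR 0 = 0
t12 = t10 OR t11 = 1 OR 0 = 1
So t12 = 1 as required.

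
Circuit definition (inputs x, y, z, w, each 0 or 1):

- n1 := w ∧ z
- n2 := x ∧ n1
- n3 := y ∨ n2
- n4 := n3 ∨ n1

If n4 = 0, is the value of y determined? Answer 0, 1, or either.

0

n4 = n3 ∨ n1 must be 0, so both n3 = 0 and n1 = 0.
n3 = y ∨ n2 must be 0, so both y = 0 and n2 = 0.
n1 = w ∧ z must be 0, so at least one of w, z is 0.
Every assignment with n4 = 0 has y = 0; there are 6 such assignment(s).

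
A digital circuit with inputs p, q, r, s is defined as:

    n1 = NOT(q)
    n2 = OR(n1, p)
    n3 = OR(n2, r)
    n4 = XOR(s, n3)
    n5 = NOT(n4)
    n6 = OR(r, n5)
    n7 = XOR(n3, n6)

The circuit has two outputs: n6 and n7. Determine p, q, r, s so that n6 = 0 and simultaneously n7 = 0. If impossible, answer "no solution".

Check with p=0 q=1 r=0 s=1:
n1 = NOT(q) = NOT 1 = 0
n2 = OR(n1, p) = OR(0, 0) = 0
n3 = OR(n2, r) = OR(0, 0) = 0
n4 = XOR(s, n3) = XOR(1, 0) = 1
n5 = NOT(n4) = NOT 1 = 0
n6 = OR(r, n5) = OR(0, 0) = 0
n7 = XOR(n3, n6) = XOR(0, 0) = 0
So n6 = 0 and n7 = 0.

p=0 q=1 r=0 s=1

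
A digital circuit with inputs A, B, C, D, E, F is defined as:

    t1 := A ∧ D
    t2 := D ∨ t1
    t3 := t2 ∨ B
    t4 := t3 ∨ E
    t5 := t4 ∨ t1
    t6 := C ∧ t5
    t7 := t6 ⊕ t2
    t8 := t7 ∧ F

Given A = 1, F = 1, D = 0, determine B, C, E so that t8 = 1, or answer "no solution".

t8 = t7 ∧ F must be 1, so both t7 = 1 and F = 1.
Check with A = 1, F = 1, D = 0 and B=0, C=1, E=1:
t1 = A ∧ D = 1 ∧ 0 = 0
t2 = D ∨ t1 = 0 ∨ 0 = 0
t3 = t2 ∨ B = 0 ∨ 0 = 0
t4 = t3 ∨ E = 0 ∨ 1 = 1
t5 = t4 ∨ t1 = 1 ∨ 0 = 1
t6 = C ∧ t5 = 1 ∧ 1 = 1
t7 = t6 ⊕ t2 = 1 ⊕ 0 = 1
t8 = t7 ∧ F = 1 ∧ 1 = 1
So t8 = 1.

B=0, C=1, E=1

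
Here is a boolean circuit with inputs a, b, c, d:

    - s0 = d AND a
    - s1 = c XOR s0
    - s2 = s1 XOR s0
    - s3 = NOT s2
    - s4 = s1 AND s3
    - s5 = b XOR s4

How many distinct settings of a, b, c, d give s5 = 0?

8

s5 = b XOR s4 must be 0, so b and s4 are equal.
Enumerating the 16 input combinations, 8 give s5 = 0 and 8 give s5 = 1.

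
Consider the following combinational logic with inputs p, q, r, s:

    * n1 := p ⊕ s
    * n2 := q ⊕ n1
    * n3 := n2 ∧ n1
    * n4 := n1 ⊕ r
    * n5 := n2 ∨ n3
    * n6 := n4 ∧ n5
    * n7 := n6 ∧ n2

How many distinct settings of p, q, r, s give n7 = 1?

n7 = n6 ∧ n2 must be 1, so both n6 = 1 and n2 = 1.
Satisfying assignments:
  p=0, q=0, r=0, s=1
  p=0, q=1, r=1, s=0
  p=1, q=0, r=0, s=0
  p=1, q=1, r=1, s=1

4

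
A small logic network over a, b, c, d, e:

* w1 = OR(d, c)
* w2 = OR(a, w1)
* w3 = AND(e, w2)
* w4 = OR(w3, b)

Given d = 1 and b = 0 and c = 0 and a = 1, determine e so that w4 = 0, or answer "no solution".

w4 = OR(w3, b) must be 0, so both w3 = 0 and b = 0.
Check with d = 1 and b = 0 and c = 0 and a = 1 and e=0:
w1 = OR(d, c) = OR(1, 0) = 1
w2 = OR(a, w1) = OR(1, 1) = 1
w3 = AND(e, w2) = AND(0, 1) = 0
w4 = OR(w3, b) = OR(0, 0) = 0
So w4 = 0.

e=0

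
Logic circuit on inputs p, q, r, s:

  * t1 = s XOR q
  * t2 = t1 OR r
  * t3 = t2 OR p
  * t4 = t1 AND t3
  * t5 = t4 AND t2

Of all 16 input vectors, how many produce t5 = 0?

8

t5 = t4 AND t2 must be 0, so at least one of t4, t2 is 0.
Enumerating the 16 input combinations, 8 give t5 = 0 and 8 give t5 = 1.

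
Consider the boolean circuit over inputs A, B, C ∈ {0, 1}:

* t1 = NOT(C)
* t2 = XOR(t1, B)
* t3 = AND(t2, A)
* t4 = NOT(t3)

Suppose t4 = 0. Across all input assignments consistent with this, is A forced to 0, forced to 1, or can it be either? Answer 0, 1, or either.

t4 = NOT(t3) must be 0, so t3 = 1.
Every assignment with t4 = 0 has A = 1; there are 2 such assignment(s).
  A=1, B=0, C=0
  A=1, B=1, C=1

1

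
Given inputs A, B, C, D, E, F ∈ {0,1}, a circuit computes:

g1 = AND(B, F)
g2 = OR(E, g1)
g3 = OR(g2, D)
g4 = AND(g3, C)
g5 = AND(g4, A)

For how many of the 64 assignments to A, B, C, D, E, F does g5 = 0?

51

g5 = AND(g4, A) must be 0, so at least one of g4, A is 0.
Enumerating the 64 input combinations, 51 give g5 = 0 and 13 give g5 = 1.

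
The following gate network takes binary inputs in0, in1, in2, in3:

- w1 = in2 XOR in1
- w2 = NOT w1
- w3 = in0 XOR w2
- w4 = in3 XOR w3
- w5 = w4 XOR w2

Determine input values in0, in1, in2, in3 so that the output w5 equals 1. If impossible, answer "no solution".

in0=1 in1=0 in2=0 in3=0

w5 = w4 XOR w2 must be 1, so w4 and w2 differ.
Check with in0=1 in1=0 in2=0 in3=0:
w1 = in2 XOR in1 = 0 XOR 0 = 0
w2 = NOT w1 = NOT 0 = 1
w3 = in0 XOR w2 = 1 XOR 1 = 0
w4 = in3 XOR w3 = 0 XOR 0 = 0
w5 = w4 XOR w2 = 0 XOR 1 = 1
So w5 = 1 as required.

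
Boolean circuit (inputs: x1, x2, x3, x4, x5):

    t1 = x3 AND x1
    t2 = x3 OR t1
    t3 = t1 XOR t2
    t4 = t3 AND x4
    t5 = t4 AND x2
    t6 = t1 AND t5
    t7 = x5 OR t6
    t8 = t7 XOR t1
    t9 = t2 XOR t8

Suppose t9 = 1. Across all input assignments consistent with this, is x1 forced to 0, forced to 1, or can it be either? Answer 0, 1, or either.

Both values of x1 occur among assignments with t9 = 1:
  x1=0: x1=0, x2=0, x3=0, x4=0, x5=1
  x1=1: x1=1, x2=0, x3=0, x4=0, x5=1

either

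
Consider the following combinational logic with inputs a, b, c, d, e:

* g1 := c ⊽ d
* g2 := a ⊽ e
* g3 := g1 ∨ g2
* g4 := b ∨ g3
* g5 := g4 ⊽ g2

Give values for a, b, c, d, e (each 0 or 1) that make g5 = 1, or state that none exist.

g5 = g4 ⊽ g2 must be 1, so both g4 = 0 and g2 = 0.
g4 = b ∨ g3 must be 0, so both b = 0 and g3 = 0.
g2 = a ⊽ e must be 0, so at least one of a, e is 1.
Check with a=1, b=0, c=1, d=1, e=0:
g1 = c ⊽ d = 1 ⊽ 1 = 0
g2 = a ⊽ e = 1 ⊽ 0 = 0
g3 = g1 ∨ g2 = 0 ∨ 0 = 0
g4 = b ∨ g3 = 0 ∨ 0 = 0
g5 = g4 ⊽ g2 = 0 ⊽ 0 = 1
So g5 = 1 as required.

a=1, b=0, c=1, d=1, e=0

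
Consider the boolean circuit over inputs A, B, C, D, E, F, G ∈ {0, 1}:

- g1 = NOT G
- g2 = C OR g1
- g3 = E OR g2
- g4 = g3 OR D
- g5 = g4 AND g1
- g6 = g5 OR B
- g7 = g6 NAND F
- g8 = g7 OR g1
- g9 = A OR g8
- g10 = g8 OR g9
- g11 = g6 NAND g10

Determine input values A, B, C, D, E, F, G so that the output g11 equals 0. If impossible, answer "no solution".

A=0 B=0 C=1 D=0 E=1 F=0 G=0

g11 = g6 NAND g10 must be 0, so both g6 = 1 and g10 = 1.
Check with A=0 B=0 C=1 D=0 E=1 F=0 G=0:
g1 = NOT G = NOT 0 = 1
g2 = C OR g1 = 1 OR 1 = 1
g3 = E OR g2 = 1 OR 1 = 1
g4 = g3 OR D = 1 OR 0 = 1
g5 = g4 AND g1 = 1 AND 1 = 1
g6 = g5 OR B = 1 OR 0 = 1
g7 = g6 NAND F = 1 NAND 0 = 1
g8 = g7 OR g1 = 1 OR 1 = 1
g9 = A OR g8 = 0 OR 1 = 1
g10 = g8 OR g9 = 1 OR 1 = 1
g11 = g6 NAND g10 = 1 NAND 1 = 0
So g11 = 0 as required.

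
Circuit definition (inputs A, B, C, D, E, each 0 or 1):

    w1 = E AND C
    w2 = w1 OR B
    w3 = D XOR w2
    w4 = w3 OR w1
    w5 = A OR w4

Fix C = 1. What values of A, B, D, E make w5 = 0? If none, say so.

A=0, B=0, D=0, E=0

w5 = A OR w4 must be 0, so both A = 0 and w4 = 0.
Check with C = 1 and A=0, B=0, D=0, E=0:
w1 = E AND C = 0 AND 1 = 0
w2 = w1 OR B = 0 OR 0 = 0
w3 = D XOR w2 = 0 XOR 0 = 0
w4 = w3 OR w1 = 0 OR 0 = 0
w5 = A OR w4 = 0 OR 0 = 0
So w5 = 0.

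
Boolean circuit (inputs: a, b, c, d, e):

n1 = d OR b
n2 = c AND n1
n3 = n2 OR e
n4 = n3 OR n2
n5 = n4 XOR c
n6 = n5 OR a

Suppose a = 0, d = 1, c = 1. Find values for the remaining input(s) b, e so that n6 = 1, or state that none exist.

no solution exists

With a = 0, d = 1, c = 1 fixed, none of the 4 settings of b, e give n6 = 1.
For example, with b=1, e=1:
n1 = d OR b = 1 OR 1 = 1
n2 = c AND n1 = 1 AND 1 = 1
n3 = n2 OR e = 1 OR 1 = 1
n4 = n3 OR n2 = 1 OR 1 = 1
n5 = n4 XOR c = 1 XOR 1 = 0
n6 = n5 OR a = 0 OR 0 = 0
giving n6 = 0 ≠ 1.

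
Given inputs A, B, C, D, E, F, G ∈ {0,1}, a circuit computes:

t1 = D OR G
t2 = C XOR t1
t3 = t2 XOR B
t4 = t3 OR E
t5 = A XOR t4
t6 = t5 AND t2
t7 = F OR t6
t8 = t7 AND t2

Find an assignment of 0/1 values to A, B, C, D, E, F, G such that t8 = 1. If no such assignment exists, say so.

A=1 B=0 C=0 D=0 E=1 F=1 G=1

Check with A=1 B=0 C=0 D=0 E=1 F=1 G=1:
t1 = D OR G = 0 OR 1 = 1
t2 = C XOR t1 = 0 XOR 1 = 1
t3 = t2 XOR B = 1 XOR 0 = 1
t4 = t3 OR E = 1 OR 1 = 1
t5 = A XOR t4 = 1 XOR 1 = 0
t6 = t5 AND t2 = 0 AND 1 = 0
t7 = F OR t6 = 1 OR 0 = 1
t8 = t7 AND t2 = 1 AND 1 = 1
So t8 = 1 as required.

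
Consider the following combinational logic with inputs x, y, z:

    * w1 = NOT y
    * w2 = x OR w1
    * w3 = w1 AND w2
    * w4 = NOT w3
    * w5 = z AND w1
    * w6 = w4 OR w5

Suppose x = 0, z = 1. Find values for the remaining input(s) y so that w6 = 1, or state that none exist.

y=0

Check with x = 0, z = 1 and y=0:
w1 = NOT y = NOT 0 = 1
w2 = x OR w1 = 0 OR 1 = 1
w3 = w1 AND w2 = 1 AND 1 = 1
w4 = NOT w3 = NOT 1 = 0
w5 = z AND w1 = 1 AND 1 = 1
w6 = w4 OR w5 = 0 OR 1 = 1
So w6 = 1.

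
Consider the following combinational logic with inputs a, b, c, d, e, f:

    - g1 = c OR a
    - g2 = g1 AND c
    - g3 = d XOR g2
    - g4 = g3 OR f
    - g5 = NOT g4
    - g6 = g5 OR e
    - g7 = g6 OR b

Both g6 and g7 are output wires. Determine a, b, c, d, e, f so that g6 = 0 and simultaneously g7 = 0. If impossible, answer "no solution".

Check with a=0, b=0, c=0, d=1, e=0, f=0:
g1 = c OR a = 0 OR 0 = 0
g2 = g1 AND c = 0 AND 0 = 0
g3 = d XOR g2 = 1 XOR 0 = 1
g4 = g3 OR f = 1 OR 0 = 1
g5 = NOT g4 = NOT 1 = 0
g6 = g5 OR e = 0 OR 0 = 0
g7 = g6 OR b = 0 OR 0 = 0
So g6 = 0 and g7 = 0.

a=0, b=0, c=0, d=1, e=0, f=0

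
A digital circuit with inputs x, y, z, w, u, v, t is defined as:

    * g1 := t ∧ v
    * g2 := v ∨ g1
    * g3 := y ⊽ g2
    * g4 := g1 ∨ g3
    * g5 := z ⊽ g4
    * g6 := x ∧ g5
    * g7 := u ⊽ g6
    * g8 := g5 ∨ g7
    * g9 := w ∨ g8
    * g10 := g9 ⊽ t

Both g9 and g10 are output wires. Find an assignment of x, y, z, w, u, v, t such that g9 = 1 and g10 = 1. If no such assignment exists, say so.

Across all 128 input combinations, none give both g9 = 1 and g10 = 1.

no solution exists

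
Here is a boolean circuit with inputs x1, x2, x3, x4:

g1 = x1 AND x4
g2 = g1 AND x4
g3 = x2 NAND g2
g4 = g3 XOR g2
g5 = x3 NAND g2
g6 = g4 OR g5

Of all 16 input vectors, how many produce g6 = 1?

15

g6 = g4 OR g5 must be 1, so at least one of g4, g5 is 1.
Enumerating the 16 input combinations, 15 give g6 = 1 and 1 give g6 = 0.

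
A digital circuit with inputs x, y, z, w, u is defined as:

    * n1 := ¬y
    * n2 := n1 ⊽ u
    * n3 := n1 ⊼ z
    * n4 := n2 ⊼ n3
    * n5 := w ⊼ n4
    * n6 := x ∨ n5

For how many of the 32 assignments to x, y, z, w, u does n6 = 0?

6

n6 = x ∨ n5 must be 0, so both x = 0 and n5 = 0.
n5 = w ⊼ n4 must be 0, so both w = 1 and n4 = 1.
Satisfying assignments:
  x=0, y=0, z=0, w=1, u=0
  x=0, y=0, z=0, w=1, u=1
  x=0, y=0, z=1, w=1, u=0
  x=0, y=0, z=1, w=1, u=1
  x=0, y=1, z=0, w=1, u=1
  x=0, y=1, z=1, w=1, u=1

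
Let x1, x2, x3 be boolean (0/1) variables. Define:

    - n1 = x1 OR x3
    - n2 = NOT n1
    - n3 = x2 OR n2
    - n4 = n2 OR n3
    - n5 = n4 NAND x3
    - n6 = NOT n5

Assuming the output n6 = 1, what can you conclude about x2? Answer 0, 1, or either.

n6 = NOT n5 must be 1, so n5 = 0.
n5 = n4 NAND x3 must be 0, so both n4 = 1 and x3 = 1.
Every assignment with n6 = 1 has x2 = 1; there are 2 such assignment(s).
  x1=0, x2=1, x3=1
  x1=1, x2=1, x3=1

1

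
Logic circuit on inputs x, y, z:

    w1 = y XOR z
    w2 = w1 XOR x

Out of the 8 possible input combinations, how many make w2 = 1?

w2 = w1 XOR x must be 1, so w1 and x differ.
Satisfying assignments:
  x=0, y=0, z=1
  x=0, y=1, z=0
  x=1, y=0, z=0
  x=1, y=1, z=1

4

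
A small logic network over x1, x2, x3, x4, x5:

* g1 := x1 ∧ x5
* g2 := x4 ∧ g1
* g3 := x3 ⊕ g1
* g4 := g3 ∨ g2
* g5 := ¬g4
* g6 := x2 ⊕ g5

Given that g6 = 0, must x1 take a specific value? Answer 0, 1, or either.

either

Both values of x1 occur among assignments with g6 = 0:
  x1=0: x1=0, x2=0, x3=1, x4=0, x5=0
  x1=1: x1=1, x2=0, x3=0, x4=0, x5=1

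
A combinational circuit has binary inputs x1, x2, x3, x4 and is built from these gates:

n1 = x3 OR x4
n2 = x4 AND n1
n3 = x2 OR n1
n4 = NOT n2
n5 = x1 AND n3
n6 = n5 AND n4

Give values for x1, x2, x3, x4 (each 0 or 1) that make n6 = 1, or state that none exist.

x1=1, x2=0, x3=1, x4=0

n6 = n5 AND n4 must be 1, so both n5 = 1 and n4 = 1.
n5 = x1 AND n3 must be 1, so both x1 = 1 and n3 = 1.
Check with x1=1, x2=0, x3=1, x4=0:
n1 = x3 OR x4 = 1 OR 0 = 1
n2 = x4 AND n1 = 0 AND 1 = 0
n3 = x2 OR n1 = 0 OR 1 = 1
n4 = NOT n2 = NOT 0 = 1
n5 = x1 AND n3 = 1 AND 1 = 1
n6 = n5 AND n4 = 1 AND 1 = 1
So n6 = 1 as required.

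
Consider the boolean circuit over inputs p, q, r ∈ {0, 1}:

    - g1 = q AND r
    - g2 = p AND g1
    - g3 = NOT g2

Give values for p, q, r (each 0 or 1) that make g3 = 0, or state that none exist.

g3 = NOT g2 must be 0, so g2 = 1.
g2 = p AND g1 must be 1, so both p = 1 and g1 = 1.
Check with p=1 q=1 r=1:
g1 = q AND r = 1 AND 1 = 1
g2 = p AND g1 = 1 AND 1 = 1
g3 = NOT g2 = NOT 1 = 0
So g3 = 0 as required.

p=1 q=1 r=1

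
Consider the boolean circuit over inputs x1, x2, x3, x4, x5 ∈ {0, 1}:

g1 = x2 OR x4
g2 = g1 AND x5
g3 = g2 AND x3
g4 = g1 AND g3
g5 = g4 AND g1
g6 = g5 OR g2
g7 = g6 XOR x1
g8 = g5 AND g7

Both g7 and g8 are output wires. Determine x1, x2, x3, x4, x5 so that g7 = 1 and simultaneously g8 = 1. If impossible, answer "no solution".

Check with x1=0, x2=0, x3=1, x4=1, x5=1:
g1 = x2 OR x4 = 0 OR 1 = 1
g2 = g1 AND x5 = 1 AND 1 = 1
g3 = g2 AND x3 = 1 AND 1 = 1
g4 = g1 AND g3 = 1 AND 1 = 1
g5 = g4 AND g1 = 1 AND 1 = 1
g6 = g5 OR g2 = 1 OR 1 = 1
g7 = g6 XOR x1 = 1 XOR 0 = 1
g8 = g5 AND g7 = 1 AND 1 = 1
So g7 = 1 and g8 = 1.

x1=0, x2=0, x3=1, x4=1, x5=1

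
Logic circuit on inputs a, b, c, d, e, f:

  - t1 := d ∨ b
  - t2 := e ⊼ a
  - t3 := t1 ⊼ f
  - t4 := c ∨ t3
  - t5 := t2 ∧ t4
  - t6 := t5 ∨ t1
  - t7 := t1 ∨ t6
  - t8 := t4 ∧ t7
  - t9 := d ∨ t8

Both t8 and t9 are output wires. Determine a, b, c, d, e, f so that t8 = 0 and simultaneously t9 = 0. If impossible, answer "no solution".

Check with a=1, b=1, c=0, d=0, e=0, f=1:
t1 = d ∨ b = 0 ∨ 1 = 1
t2 = e ⊼ a = 0 ⊼ 1 = 1
t3 = t1 ⊼ f = 1 ⊼ 1 = 0
t4 = c ∨ t3 = 0 ∨ 0 = 0
t5 = t2 ∧ t4 = 1 ∧ 0 = 0
t6 = t5 ∨ t1 = 0 ∨ 1 = 1
t7 = t1 ∨ t6 = 1 ∨ 1 = 1
t8 = t4 ∧ t7 = 0 ∧ 1 = 0
t9 = d ∨ t8 = 0 ∨ 0 = 0
So t8 = 0 and t9 = 0.

a=1, b=1, c=0, d=0, e=0, f=1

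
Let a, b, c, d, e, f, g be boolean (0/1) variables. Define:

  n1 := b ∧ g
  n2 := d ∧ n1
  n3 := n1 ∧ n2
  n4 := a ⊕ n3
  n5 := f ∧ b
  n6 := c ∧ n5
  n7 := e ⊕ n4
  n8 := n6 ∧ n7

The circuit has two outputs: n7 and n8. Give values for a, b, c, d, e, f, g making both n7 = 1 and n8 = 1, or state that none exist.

a=0, b=1, c=1, d=1, e=1, f=1, g=0

Check with a=0, b=1, c=1, d=1, e=1, f=1, g=0:
n1 = b ∧ g = 1 ∧ 0 = 0
n2 = d ∧ n1 = 1 ∧ 0 = 0
n3 = n1 ∧ n2 = 0 ∧ 0 = 0
n4 = a ⊕ n3 = 0 ⊕ 0 = 0
n5 = f ∧ b = 1 ∧ 1 = 1
n6 = c ∧ n5 = 1 ∧ 1 = 1
n7 = e ⊕ n4 = 1 ⊕ 0 = 1
n8 = n6 ∧ n7 = 1 ∧ 1 = 1
So n7 = 1 and n8 = 1.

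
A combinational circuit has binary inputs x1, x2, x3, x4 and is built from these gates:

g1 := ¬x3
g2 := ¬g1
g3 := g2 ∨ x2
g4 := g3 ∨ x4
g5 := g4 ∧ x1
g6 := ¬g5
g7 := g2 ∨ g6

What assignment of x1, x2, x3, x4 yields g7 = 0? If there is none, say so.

g7 = g2 ∨ g6 must be 0, so both g2 = 0 and g6 = 0.
g2 = ¬g1 must be 0, so g1 = 1.
g6 = ¬g5 must be 0, so g5 = 1.
Check with x1=1, x2=1, x3=0, x4=0:
g1 = ¬x3 = ¬0 = 1
g2 = ¬g1 = ¬1 = 0
g3 = g2 ∨ x2 = 0 ∨ 1 = 1
g4 = g3 ∨ x4 = 1 ∨ 0 = 1
g5 = g4 ∧ x1 = 1 ∧ 1 = 1
g6 = ¬g5 = ¬1 = 0
g7 = g2 ∨ g6 = 0 ∨ 0 = 0
So g7 = 0 as required.

x1=1, x2=1, x3=0, x4=0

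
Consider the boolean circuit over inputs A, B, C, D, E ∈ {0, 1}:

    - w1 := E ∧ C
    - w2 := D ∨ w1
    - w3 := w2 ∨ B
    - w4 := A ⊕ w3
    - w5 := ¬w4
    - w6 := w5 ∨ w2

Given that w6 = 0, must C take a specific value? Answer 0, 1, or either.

either

Both values of C occur among assignments with w6 = 0:
  C=0: A=0, B=1, C=0, D=0, E=0
  C=1: A=0, B=1, C=1, D=0, E=0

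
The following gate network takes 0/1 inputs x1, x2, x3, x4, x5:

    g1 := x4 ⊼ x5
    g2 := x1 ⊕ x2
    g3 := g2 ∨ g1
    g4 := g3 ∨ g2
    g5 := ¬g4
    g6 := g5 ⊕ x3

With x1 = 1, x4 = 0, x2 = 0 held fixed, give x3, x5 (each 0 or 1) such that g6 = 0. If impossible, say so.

x3=0, x5=0

g6 = g5 ⊕ x3 must be 0, so g5 and x3 are equal.
Check with x1 = 1, x4 = 0, x2 = 0 and x3=0, x5=0:
g1 = x4 ⊼ x5 = 0 ⊼ 0 = 1
g2 = x1 ⊕ x2 = 1 ⊕ 0 = 1
g3 = g2 ∨ g1 = 1 ∨ 1 = 1
g4 = g3 ∨ g2 = 1 ∨ 1 = 1
g5 = ¬g4 = ¬1 = 0
g6 = g5 ⊕ x3 = 0 ⊕ 0 = 0
So g6 = 0.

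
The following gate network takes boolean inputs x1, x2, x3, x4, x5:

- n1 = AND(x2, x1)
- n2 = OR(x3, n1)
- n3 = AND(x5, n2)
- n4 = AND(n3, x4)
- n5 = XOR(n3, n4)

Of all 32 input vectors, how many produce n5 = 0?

n5 = XOR(n3, n4) must be 0, so n3 and n4 are equal.
Enumerating the 32 input combinations, 27 give n5 = 0 and 5 give n5 = 1.

27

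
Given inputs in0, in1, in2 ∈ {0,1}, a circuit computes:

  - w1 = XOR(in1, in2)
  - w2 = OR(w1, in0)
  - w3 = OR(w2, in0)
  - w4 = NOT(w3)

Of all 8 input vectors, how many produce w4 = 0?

w4 = NOT(w3) must be 0, so w3 = 1.
Satisfying assignments:
  in0=0, in1=0, in2=1
  in0=0, in1=1, in2=0
  in0=1, in1=0, in2=0
  in0=1, in1=0, in2=1
  in0=1, in1=1, in2=0
  in0=1, in1=1, in2=1

6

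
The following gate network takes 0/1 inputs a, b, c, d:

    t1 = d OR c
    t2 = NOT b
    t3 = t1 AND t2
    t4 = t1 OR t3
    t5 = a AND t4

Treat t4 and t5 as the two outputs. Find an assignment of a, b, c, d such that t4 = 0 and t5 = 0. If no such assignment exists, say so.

Check with a=0, b=1, c=0, d=0:
t1 = d OR c = 0 OR 0 = 0
t2 = NOT b = NOT 1 = 0
t3 = t1 AND t2 = 0 AND 0 = 0
t4 = t1 OR t3 = 0 OR 0 = 0
t5 = a AND t4 = 0 AND 0 = 0
So t4 = 0 and t5 = 0.

a=0, b=1, c=0, d=0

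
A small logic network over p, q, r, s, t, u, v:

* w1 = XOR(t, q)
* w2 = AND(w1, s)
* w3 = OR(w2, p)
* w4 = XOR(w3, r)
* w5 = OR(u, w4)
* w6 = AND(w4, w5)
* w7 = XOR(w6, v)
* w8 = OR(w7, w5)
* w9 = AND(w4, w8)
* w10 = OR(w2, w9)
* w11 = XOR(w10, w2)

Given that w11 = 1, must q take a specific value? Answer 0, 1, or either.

either

Both values of q occur among assignments with w11 = 1:
  q=0: p=0, q=0, r=1, s=0, t=0, u=0, v=0
  q=1: p=0, q=1, r=1, s=0, t=0, u=0, v=0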